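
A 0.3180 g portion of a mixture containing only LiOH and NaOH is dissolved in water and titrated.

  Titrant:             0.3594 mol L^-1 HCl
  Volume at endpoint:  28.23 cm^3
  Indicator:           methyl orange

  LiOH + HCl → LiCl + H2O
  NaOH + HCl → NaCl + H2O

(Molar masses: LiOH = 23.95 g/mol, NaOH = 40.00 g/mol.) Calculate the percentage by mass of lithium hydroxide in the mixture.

n(HCl) = 0.02823 × 0.3594 = 0.01015 mol
Let x = n(LiOH), y = n(NaOH).
Titrant: 1x + 1y = 0.01015;  mass: 23.95x + 40.00y = 0.3180
Solving, x = 5.473 × 10^-3 mol, y = 4.673 × 10^-3 mol
mass of LiOH = 5.473 × 10^-3 × 23.95 = 0.1311 g
% LiOH = 0.1311 / 0.3180 × 100 = 41.22 %

41.22 %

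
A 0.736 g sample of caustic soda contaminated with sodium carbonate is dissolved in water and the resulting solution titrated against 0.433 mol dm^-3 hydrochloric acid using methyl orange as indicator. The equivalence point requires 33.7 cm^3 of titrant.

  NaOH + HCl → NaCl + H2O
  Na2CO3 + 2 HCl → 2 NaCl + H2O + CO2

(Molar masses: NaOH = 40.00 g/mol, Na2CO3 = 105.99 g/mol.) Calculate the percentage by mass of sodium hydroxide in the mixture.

n(HCl) = 0.0337 × 0.433 = 0.0146 mol
Let x = n(NaOH), y = n(Na2CO3).
Titrant: 1x + 2y = 0.0146;  mass: 40.00x + 105.99y = 0.736
Solving, x = 2.87 × 10^-3 mol, y = 5.86 × 10^-3 mol
mass of NaOH = 2.87 × 10^-3 × 40.00 = 0.115 g
% NaOH = 0.115 / 0.736 × 100 = 15.6 %

15.6 %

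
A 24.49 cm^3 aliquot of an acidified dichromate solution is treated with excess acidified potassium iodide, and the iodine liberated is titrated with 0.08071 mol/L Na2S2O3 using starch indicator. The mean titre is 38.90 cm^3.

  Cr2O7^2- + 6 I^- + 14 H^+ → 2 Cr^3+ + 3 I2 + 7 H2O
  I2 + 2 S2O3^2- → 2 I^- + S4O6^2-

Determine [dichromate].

n(S2O3^2-) = 0.03890 × 0.08071 = 3.140 × 10^-3 mol
n(I2) = n(S2O3^2-)/2 = 1.570 × 10^-3 mol
From the 1:3 ratio, n(Cr2O7^2-) in the aliquot = 1/3 × 1.570 × 10^-3 = 5.233 × 10^-4 mol
[Cr2O7^2-] = 5.233 × 10^-4 / 0.02449 = 0.02137 mol/L

0.02137 mol/L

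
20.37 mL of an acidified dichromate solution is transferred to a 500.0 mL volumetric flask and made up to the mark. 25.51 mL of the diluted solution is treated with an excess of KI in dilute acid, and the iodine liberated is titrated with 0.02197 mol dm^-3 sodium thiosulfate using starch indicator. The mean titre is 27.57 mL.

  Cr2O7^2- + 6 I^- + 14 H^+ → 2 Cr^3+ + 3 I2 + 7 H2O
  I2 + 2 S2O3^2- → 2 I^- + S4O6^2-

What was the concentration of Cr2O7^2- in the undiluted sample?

n(S2O3^2-) = 0.02757 × 0.02197 = 6.057 × 10^-4 mol
n(I2) = n(S2O3^2-)/2 = 3.029 × 10^-4 mol
From the 1:3 ratio, n(Cr2O7^2-) in the aliquot = 1/3 × 3.029 × 10^-4 = 1.010 × 10^-4 mol
[Cr2O7^2-]_dilute = 1.010 × 10^-4 / 0.02551 = 0.003957 mol/L
[Cr2O7^2-]_original = 0.003957 × 500.0/20.37 = 0.09714 mol/L

0.09714 mol/L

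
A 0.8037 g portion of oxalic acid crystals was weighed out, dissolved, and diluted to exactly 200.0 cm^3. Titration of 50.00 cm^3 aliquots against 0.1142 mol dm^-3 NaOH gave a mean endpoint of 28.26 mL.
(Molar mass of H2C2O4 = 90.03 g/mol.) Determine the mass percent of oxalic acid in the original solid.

H2C2O4 + 2 NaOH → Na2C2O4 + 2 H2O
n(NaOH) per titration = 0.02826 × 0.1142 = 3.227 × 10^-3 mol
From the 1:2 ratio, n(H2C2O4) in each aliquot = 1/2 × 3.227 × 10^-3 = 1.614 × 10^-3 mol
n(H2C2O4) in the whole flask = 1.614 × 10^-3 × 200.0/50.00 = 6.455 × 10^-3 mol
mass of H2C2O4 = 6.455 × 10^-3 × 90.03 = 0.5811 g
% H2C2O4 = 0.5811 / 0.8037 × 100 = 72.30 %

72.30 %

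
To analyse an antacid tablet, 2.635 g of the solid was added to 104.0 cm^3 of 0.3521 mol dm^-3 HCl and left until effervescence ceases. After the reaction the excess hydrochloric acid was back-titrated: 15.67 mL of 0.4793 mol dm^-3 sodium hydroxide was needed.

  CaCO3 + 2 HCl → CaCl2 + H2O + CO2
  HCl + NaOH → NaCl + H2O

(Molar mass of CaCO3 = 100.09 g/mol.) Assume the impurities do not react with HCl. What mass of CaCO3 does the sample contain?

1.457 g

n(HCl) added = 0.1040 × 0.3521 = 0.03662 mol
n(NaOH) used in back-titration = 0.01567 × 0.4793 = 7.511 × 10^-3 mol
n(HCl) left over = 7.511 × 10^-3 mol (1:1 ratio)
n(HCl) consumed by analyte = 0.03662 − 7.511 × 10^-3 = 0.02911 mol
From the 1:2 ratio, n(CaCO3) = 1/2 × 0.02911 = 0.01455 mol
mass of CaCO3 = 0.01455 × 100.09 = 1.457 g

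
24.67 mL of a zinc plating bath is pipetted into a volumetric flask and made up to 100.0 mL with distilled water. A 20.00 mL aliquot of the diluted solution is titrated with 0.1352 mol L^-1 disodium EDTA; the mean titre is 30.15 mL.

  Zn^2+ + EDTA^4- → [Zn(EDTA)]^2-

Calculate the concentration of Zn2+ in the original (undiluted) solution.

n(EDTA) = 0.03015 × 0.1352 = 4.076 × 10^-3 mol
n(Zn2+) in the aliquot = 4.076 × 10^-3 mol (1:1 ratio)
[Zn2+]_dilute = 4.076 × 10^-3 / 0.02000 = 0.2038 mol/L
Dilution factor = 100.0 / 24.67 = 4.054
[Zn2+]_stock = 0.2038 × 4.054 = 0.8262 mol/L

0.8262 mol/L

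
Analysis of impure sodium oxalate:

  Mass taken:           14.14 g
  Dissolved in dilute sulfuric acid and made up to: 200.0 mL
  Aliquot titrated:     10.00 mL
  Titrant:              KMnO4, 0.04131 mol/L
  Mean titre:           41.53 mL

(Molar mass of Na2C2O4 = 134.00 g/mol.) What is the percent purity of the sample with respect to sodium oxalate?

81.29 %

2 MnO4^- + 5 C2O4^2- + 16 H^+ → 2 Mn^2+ + 10 CO2 + 8 H2O
n(KMnO4) per titration = 0.04153 × 0.04131 = 1.716 × 10^-3 mol
From the 5:2 ratio, n(Na2C2O4) in each aliquot = 5/2 × 1.716 × 10^-3 = 4.289 × 10^-3 mol
n(Na2C2O4) in the whole flask = 4.289 × 10^-3 × 200.0/10.00 = 0.08578 mol
mass of Na2C2O4 = 0.08578 × 134.00 = 11.49 g
% Na2C2O4 = 11.49 / 14.14 × 100 = 81.29 %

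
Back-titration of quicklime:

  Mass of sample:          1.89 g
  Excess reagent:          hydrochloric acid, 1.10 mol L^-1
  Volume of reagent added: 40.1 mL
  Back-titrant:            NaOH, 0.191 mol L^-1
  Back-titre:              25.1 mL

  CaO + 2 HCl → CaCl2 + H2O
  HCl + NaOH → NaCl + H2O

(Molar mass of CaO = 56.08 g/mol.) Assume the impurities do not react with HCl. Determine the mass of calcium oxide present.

1.10 g

n(HCl) added = 0.0401 × 1.10 = 0.0441 mol
n(NaOH) used in back-titration = 0.0251 × 0.191 = 4.79 × 10^-3 mol
n(HCl) left over = 4.79 × 10^-3 mol (1:1 ratio)
n(HCl) consumed by analyte = 0.0441 − 4.79 × 10^-3 = 0.0393 mol
From the 1:2 ratio, n(CaO) = 1/2 × 0.0393 = 0.0197 mol
mass of CaO = 0.0197 × 56.08 = 1.10 g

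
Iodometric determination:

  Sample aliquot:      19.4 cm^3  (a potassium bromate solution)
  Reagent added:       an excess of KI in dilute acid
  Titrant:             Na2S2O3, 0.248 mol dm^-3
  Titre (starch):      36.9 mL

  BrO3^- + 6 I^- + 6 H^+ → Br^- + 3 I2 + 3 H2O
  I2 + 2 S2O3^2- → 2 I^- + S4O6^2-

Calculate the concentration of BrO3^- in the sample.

0.0786 mol/L

n(S2O3^2-) = 0.0369 × 0.248 = 9.15 × 10^-3 mol
n(I2) = n(S2O3^2-)/2 = 4.58 × 10^-3 mol
From the 1:3 ratio, n(BrO3^-) in the aliquot = 1/3 × 4.58 × 10^-3 = 1.53 × 10^-3 mol
[BrO3^-] = 1.53 × 10^-3 / 0.0194 = 0.0786 mol/L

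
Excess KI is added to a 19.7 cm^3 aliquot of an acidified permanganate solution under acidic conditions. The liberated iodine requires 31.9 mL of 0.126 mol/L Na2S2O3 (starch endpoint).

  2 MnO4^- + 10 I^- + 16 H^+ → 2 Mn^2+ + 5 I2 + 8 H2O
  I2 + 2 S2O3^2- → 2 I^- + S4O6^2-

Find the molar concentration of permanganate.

0.0408 mol/L

n(S2O3^2-) = 0.0319 × 0.126 = 4.02 × 10^-3 mol
n(I2) = n(S2O3^2-)/2 = 2.01 × 10^-3 mol
From the 2:5 ratio, n(MnO4^-) in the aliquot = 2/5 × 2.01 × 10^-3 = 8.04 × 10^-4 mol
[MnO4^-] = 8.04 × 10^-4 / 0.0197 = 0.0408 mol/L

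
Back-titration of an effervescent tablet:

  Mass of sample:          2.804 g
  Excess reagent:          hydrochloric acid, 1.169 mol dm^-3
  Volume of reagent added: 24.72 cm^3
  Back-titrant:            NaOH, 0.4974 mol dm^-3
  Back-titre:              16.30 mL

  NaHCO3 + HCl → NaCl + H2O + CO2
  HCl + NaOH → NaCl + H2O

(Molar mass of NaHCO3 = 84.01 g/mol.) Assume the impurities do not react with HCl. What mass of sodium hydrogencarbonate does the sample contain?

1.747 g

n(HCl) added = 0.02472 × 1.169 = 0.02890 mol
n(NaOH) used in back-titration = 0.01630 × 0.4974 = 8.108 × 10^-3 mol
n(HCl) left over = 8.108 × 10^-3 mol (1:1 ratio)
n(HCl) consumed by analyte = 0.02890 − 8.108 × 10^-3 = 0.02079 mol
n(NaHCO3) = 0.02079 mol (1:1 ratio)
mass of NaHCO3 = 0.02079 × 84.01 = 1.747 g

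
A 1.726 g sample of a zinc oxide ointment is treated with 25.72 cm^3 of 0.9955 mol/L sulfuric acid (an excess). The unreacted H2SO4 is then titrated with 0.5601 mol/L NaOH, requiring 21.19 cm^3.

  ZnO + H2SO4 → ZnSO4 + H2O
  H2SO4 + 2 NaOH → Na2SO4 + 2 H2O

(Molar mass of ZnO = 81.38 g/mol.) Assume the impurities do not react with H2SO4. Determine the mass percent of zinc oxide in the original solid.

92.74 %

n(H2SO4) added = 0.02572 × 0.9955 = 0.02560 mol
n(NaOH) used in back-titration = 0.02119 × 0.5601 = 0.01187 mol
From the 1:2 ratio, n(H2SO4) left over = 1/2 × 0.01187 = 5.934 × 10^-3 mol
n(H2SO4) consumed by analyte = 0.02560 − 5.934 × 10^-3 = 0.01967 mol
n(ZnO) = 0.01967 mol (1:1 ratio)
mass of ZnO = 0.01967 × 81.38 = 1.601 g
% ZnO = 1.601 / 1.726 × 100 = 92.74 %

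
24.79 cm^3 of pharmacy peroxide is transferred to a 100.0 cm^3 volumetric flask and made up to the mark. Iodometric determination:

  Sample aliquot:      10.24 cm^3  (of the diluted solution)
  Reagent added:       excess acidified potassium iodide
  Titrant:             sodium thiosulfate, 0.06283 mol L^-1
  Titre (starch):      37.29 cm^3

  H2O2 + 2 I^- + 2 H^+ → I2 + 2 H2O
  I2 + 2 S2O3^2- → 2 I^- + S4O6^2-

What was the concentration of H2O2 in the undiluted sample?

0.4615 mol/L

n(S2O3^2-) = 0.03729 × 0.06283 = 2.343 × 10^-3 mol
n(I2) = n(S2O3^2-)/2 = 1.171 × 10^-3 mol
n(H2O2) in the aliquot = 1.171 × 10^-3 mol (1:1 ratio)
[H2O2]_dilute = 1.171 × 10^-3 / 0.01024 = 0.1144 mol/L
[H2O2]_original = 0.1144 × 100.0/24.79 = 0.4615 mol/L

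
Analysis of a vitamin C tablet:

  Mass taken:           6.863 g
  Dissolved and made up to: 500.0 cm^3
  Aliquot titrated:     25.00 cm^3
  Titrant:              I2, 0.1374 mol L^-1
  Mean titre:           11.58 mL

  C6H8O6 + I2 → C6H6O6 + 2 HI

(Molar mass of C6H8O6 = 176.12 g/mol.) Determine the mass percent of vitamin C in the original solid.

n(I2) per titration = 0.01158 × 0.1374 = 1.591 × 10^-3 mol
n(C6H8O6) in each aliquot = 1.591 × 10^-3 mol (1:1 ratio)
n(C6H8O6) in the whole flask = 1.591 × 10^-3 × 500.0/25.00 = 0.03182 mol
mass of C6H8O6 = 0.03182 × 176.12 = 5.604 g
% C6H8O6 = 5.604 / 6.863 × 100 = 81.66 %

81.66 %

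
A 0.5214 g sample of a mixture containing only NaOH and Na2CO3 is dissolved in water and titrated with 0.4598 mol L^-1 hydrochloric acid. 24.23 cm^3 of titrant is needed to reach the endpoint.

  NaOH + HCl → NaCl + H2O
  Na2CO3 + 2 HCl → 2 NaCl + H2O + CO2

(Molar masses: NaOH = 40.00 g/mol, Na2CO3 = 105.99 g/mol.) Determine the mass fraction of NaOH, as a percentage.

n(HCl) = 0.02423 × 0.4598 = 0.01114 mol
Let x = n(NaOH), y = n(Na2CO3).
Titrant: 1x + 2y = 0.01114;  mass: 40.00x + 105.99y = 0.5214
Solving, x = 5.311 × 10^-3 mol, y = 2.915 × 10^-3 mol
mass of NaOH = 5.311 × 10^-3 × 40.00 = 0.2124 g
% NaOH = 0.2124 / 0.5214 × 100 = 40.74 %

40.74 %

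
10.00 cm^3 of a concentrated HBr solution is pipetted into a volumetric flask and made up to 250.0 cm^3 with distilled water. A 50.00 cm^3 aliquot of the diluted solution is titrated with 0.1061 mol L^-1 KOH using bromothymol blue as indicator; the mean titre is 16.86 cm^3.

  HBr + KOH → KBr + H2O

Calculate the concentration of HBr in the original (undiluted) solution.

n(KOH) = 0.01686 × 0.1061 = 1.789 × 10^-3 mol
n(HBr) in the aliquot = 1.789 × 10^-3 mol (1:1 ratio)
[HBr]_dilute = 1.789 × 10^-3 / 0.05000 = 0.03578 mol/L
Dilution factor = 250.0 / 10.00 = 25.00
[HBr]_stock = 0.03578 × 25.00 = 0.8944 mol/L

0.8944 mol/L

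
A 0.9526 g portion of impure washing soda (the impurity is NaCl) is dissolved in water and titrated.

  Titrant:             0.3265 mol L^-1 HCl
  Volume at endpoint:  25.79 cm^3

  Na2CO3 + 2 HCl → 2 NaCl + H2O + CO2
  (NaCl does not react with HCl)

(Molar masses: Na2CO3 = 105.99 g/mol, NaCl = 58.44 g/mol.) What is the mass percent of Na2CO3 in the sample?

46.84 %

n(HCl) = 0.02579 × 0.3265 = 8.420 × 10^-3 mol
Let x = n(Na2CO3), y = n(NaCl).
Titrant: 2x = 8.420 × 10^-3;  mass: 105.99x + 58.44y = 0.9526
Solving, x = 4.210 × 10^-3 mol, y = 8.665 × 10^-3 mol
mass of Na2CO3 = 4.210 × 10^-3 × 105.99 = 0.4462 g
% Na2CO3 = 0.4462 / 0.9526 × 100 = 46.84 %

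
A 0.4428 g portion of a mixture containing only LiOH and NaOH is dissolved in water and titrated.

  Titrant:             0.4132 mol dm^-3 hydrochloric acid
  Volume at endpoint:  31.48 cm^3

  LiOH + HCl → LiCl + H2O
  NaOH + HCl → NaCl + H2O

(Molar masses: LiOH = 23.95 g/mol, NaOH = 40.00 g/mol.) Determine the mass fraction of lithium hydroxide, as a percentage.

26.12 %

n(HCl) = 0.03148 × 0.4132 = 0.01301 mol
Let x = n(LiOH), y = n(NaOH).
Titrant: 1x + 1y = 0.01301;  mass: 23.95x + 40.00y = 0.4428
Solving, x = 4.829 × 10^-3 mol, y = 8.179 × 10^-3 mol
mass of LiOH = 4.829 × 10^-3 × 23.95 = 0.1156 g
% LiOH = 0.1156 / 0.4428 × 100 = 26.12 %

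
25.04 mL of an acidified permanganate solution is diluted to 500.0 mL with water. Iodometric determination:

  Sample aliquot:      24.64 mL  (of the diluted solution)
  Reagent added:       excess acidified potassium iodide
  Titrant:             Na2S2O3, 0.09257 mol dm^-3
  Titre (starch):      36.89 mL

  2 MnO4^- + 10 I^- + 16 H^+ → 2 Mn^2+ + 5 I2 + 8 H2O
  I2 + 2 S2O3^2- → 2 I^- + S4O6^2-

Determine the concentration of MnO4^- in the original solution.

n(S2O3^2-) = 0.03689 × 0.09257 = 3.415 × 10^-3 mol
n(I2) = n(S2O3^2-)/2 = 1.707 × 10^-3 mol
From the 2:5 ratio, n(MnO4^-) in the aliquot = 2/5 × 1.707 × 10^-3 = 6.830 × 10^-4 mol
[MnO4^-]_dilute = 6.830 × 10^-4 / 0.02464 = 0.02772 mol/L
[MnO4^-]_original = 0.02772 × 500.0/25.04 = 0.5535 mol/L

0.5535 mol/L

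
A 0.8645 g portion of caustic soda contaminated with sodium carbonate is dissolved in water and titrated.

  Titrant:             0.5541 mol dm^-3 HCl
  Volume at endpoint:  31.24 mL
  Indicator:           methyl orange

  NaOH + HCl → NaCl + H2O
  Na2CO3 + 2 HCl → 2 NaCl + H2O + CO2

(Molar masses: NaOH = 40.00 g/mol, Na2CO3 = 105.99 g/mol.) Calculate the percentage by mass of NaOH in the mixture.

18.82 %

n(HCl) = 0.03124 × 0.5541 = 0.01731 mol
Let x = n(NaOH), y = n(Na2CO3).
Titrant: 1x + 2y = 0.01731;  mass: 40.00x + 105.99y = 0.8645
Solving, x = 4.067 × 10^-3 mol, y = 6.622 × 10^-3 mol
mass of NaOH = 4.067 × 10^-3 × 40.00 = 0.1627 g
% NaOH = 0.1627 / 0.8645 × 100 = 18.82 %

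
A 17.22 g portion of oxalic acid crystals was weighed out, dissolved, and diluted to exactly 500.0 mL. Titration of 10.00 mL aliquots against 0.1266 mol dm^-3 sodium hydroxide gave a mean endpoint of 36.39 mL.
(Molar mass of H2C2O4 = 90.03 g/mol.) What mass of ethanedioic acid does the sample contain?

H2C2O4 + 2 NaOH → Na2C2O4 + 2 H2O
n(NaOH) per titration = 0.03639 × 0.1266 = 4.607 × 10^-3 mol
From the 1:2 ratio, n(H2C2O4) in each aliquot = 1/2 × 4.607 × 10^-3 = 2.303 × 10^-3 mol
n(H2C2O4) in the whole flask = 2.303 × 10^-3 × 500.0/10.00 = 0.1152 mol
mass of H2C2O4 = 0.1152 × 90.03 = 10.37 g

10.37 g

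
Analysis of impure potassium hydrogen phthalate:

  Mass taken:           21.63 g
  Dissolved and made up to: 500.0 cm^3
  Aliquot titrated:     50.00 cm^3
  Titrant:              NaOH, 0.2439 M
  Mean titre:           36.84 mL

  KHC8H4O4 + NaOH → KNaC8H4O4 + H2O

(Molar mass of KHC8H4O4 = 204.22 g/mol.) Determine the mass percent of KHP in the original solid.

n(NaOH) per titration = 0.03684 × 0.2439 = 8.985 × 10^-3 mol
n(KHC8H4O4) in each aliquot = 8.985 × 10^-3 mol (1:1 ratio)
n(KHC8H4O4) in the whole flask = 8.985 × 10^-3 × 500.0/50.00 = 0.08985 mol
mass of KHC8H4O4 = 0.08985 × 204.22 = 18.35 g
% KHC8H4O4 = 18.35 / 21.63 × 100 = 84.83 %

84.83 %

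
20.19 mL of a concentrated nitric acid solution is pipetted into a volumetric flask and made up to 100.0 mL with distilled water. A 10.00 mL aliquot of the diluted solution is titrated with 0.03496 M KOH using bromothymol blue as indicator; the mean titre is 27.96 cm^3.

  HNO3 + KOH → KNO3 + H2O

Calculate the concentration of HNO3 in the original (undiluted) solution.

0.4841 M

n(KOH) = 0.02796 × 0.03496 = 9.775 × 10^-4 mol
n(HNO3) in the aliquot = 9.775 × 10^-4 mol (1:1 ratio)
[HNO3]_dilute = 9.775 × 10^-4 / 0.01000 = 0.09775 mol/L
Dilution factor = 100.0 / 20.19 = 4.953
[HNO3]_stock = 0.09775 × 4.953 = 0.4841 mol/L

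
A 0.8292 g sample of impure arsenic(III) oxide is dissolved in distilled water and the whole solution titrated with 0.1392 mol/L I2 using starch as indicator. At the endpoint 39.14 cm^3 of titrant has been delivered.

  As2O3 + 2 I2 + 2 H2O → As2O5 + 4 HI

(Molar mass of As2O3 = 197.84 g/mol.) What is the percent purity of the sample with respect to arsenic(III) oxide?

n(I2) = 0.03914 L × 0.1392 mol/L = 5.448 × 10^-3 mol
From the 1:2 ratio, n(As2O3) = 1/2 × 5.448 × 10^-3 = 2.724 × 10^-3 mol
mass of As2O3 = 2.724 × 10^-3 × 197.84 g/mol = 0.5389 g
% As2O3 = 0.5389 / 0.8292 × 100 = 65.00 %

65.00 %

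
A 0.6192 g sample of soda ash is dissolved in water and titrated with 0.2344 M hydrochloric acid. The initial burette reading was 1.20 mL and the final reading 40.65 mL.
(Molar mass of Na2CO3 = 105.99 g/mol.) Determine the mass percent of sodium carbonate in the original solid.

79.14 %

Na2CO3 + 2 HCl → 2 NaCl + H2O + CO2
n(HCl) = 0.03945 L × 0.2344 mol/L = 9.247 × 10^-3 mol
From the 1:2 ratio, n(Na2CO3) = 1/2 × 9.247 × 10^-3 = 4.624 × 10^-3 mol
mass of Na2CO3 = 4.624 × 10^-3 × 105.99 g/mol = 0.4900 g
% Na2CO3 = 0.4900 / 0.6192 × 100 = 79.14 %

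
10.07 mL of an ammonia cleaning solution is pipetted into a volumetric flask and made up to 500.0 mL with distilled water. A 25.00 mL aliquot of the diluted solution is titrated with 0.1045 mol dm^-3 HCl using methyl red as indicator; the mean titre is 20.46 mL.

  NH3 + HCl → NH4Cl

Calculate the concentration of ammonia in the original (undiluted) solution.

n(HCl) = 0.02046 × 0.1045 = 2.138 × 10^-3 mol
n(NH3) in the aliquot = 2.138 × 10^-3 mol (1:1 ratio)
[NH3]_dilute = 2.138 × 10^-3 / 0.02500 = 0.08552 mol/L
Dilution factor = 500.0 / 10.07 = 49.65
[NH3]_stock = 0.08552 × 49.65 = 4.246 mol/L

4.246 mol/L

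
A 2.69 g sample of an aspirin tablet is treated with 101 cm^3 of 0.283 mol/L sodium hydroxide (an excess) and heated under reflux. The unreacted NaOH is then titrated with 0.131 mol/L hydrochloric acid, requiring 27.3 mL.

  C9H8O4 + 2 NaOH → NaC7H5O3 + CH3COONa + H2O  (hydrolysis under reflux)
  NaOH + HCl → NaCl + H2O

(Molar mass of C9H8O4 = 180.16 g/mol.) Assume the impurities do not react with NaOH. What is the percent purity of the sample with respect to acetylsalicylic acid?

83.7 %

n(NaOH) added = 0.101 × 0.283 = 0.0286 mol
n(HCl) used in back-titration = 0.0273 × 0.131 = 3.58 × 10^-3 mol
n(NaOH) left over = 3.58 × 10^-3 mol (1:1 ratio)
n(NaOH) consumed by analyte = 0.0286 − 3.58 × 10^-3 = 0.0250 mol
From the 1:2 ratio, n(C9H8O4) = 1/2 × 0.0250 = 0.0125 mol
mass of C9H8O4 = 0.0125 × 180.16 = 2.25 g
% C9H8O4 = 2.25 / 2.69 × 100 = 83.7 %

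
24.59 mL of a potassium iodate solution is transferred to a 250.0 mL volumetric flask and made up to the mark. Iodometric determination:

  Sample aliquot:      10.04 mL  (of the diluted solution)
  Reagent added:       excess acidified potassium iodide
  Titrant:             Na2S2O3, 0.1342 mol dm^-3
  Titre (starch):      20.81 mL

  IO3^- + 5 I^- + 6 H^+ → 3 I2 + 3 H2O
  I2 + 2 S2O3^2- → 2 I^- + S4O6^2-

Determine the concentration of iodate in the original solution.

0.4713 mol/L

n(S2O3^2-) = 0.02081 × 0.1342 = 2.793 × 10^-3 mol
n(I2) = n(S2O3^2-)/2 = 1.396 × 10^-3 mol
From the 1:3 ratio, n(IO3^-) in the aliquot = 1/3 × 1.396 × 10^-3 = 4.655 × 10^-4 mol
[IO3^-]_dilute = 4.655 × 10^-4 / 0.01004 = 0.04636 mol/L
[IO3^-]_original = 0.04636 × 250.0/24.59 = 0.4713 mol/L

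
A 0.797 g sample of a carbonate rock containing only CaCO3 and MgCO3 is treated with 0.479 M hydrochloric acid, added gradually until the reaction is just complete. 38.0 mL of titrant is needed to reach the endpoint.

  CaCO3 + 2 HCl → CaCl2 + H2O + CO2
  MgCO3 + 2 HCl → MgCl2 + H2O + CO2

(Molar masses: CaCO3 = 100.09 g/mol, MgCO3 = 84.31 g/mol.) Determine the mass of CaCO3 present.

0.188 g

n(HCl) = 0.0380 × 0.479 = 0.0182 mol
Let x = n(CaCO3), y = n(MgCO3).
Titrant: 2x + 2y = 0.0182;  mass: 100.09x + 84.31y = 0.797
Solving, x = 1.88 × 10^-3 mol, y = 7.22 × 10^-3 mol
mass of CaCO3 = 1.88 × 10^-3 × 100.09 = 0.188 g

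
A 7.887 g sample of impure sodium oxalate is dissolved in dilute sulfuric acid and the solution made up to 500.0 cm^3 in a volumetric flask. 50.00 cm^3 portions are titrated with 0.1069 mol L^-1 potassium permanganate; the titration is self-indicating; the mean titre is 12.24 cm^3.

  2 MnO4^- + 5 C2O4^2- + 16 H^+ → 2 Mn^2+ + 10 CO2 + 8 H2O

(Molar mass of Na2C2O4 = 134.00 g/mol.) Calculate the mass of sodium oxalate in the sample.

4.383 g

n(KMnO4) per titration = 0.01224 × 0.1069 = 1.308 × 10^-3 mol
From the 5:2 ratio, n(Na2C2O4) in each aliquot = 5/2 × 1.308 × 10^-3 = 3.271 × 10^-3 mol
n(Na2C2O4) in the whole flask = 3.271 × 10^-3 × 500.0/50.00 = 0.03271 mol
mass of Na2C2O4 = 0.03271 × 134.00 = 4.383 g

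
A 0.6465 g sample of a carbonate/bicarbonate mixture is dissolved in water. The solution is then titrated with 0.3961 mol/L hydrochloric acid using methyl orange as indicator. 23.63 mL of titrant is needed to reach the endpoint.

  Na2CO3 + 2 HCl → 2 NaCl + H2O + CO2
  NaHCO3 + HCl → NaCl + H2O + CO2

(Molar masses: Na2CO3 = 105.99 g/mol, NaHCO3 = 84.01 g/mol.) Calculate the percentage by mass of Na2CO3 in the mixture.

36.95 %

n(HCl) = 0.02363 × 0.3961 = 9.360 × 10^-3 mol
Let x = n(Na2CO3), y = n(NaHCO3).
Titrant: 2x + 1y = 9.360 × 10^-3;  mass: 105.99x + 84.01y = 0.6465
Solving, x = 2.254 × 10^-3 mol, y = 4.852 × 10^-3 mol
mass of Na2CO3 = 2.254 × 10^-3 × 105.99 = 0.2389 g
% Na2CO3 = 0.2389 / 0.6465 × 100 = 36.95 %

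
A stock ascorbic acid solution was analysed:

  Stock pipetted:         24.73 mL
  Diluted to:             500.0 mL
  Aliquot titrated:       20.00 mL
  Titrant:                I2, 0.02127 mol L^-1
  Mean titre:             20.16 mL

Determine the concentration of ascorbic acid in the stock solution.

0.4335 mol/L

C6H8O6 + I2 → C6H6O6 + 2 HI
n(I2) = 0.02016 × 0.02127 = 4.288 × 10^-4 mol
n(C6H8O6) in the aliquot = 4.288 × 10^-4 mol (1:1 ratio)
[C6H8O6]_dilute = 4.288 × 10^-4 / 0.02000 = 0.02144 mol/L
Dilution factor = 500.0 / 24.73 = 20.22
[C6H8O6]_stock = 0.02144 × 20.22 = 0.4335 mol/L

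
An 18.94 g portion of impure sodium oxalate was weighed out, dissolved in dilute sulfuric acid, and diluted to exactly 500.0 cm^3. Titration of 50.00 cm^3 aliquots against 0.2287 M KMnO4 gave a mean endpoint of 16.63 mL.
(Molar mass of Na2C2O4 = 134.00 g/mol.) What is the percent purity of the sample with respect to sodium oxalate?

67.27 %

2 MnO4^- + 5 C2O4^2- + 16 H^+ → 2 Mn^2+ + 10 CO2 + 8 H2O
n(KMnO4) per titration = 0.01663 × 0.2287 = 3.803 × 10^-3 mol
From the 5:2 ratio, n(Na2C2O4) in each aliquot = 5/2 × 3.803 × 10^-3 = 9.508 × 10^-3 mol
n(Na2C2O4) in the whole flask = 9.508 × 10^-3 × 500.0/50.00 = 0.09508 mol
mass of Na2C2O4 = 0.09508 × 134.00 = 12.74 g
% Na2C2O4 = 12.74 / 18.94 × 100 = 67.27 %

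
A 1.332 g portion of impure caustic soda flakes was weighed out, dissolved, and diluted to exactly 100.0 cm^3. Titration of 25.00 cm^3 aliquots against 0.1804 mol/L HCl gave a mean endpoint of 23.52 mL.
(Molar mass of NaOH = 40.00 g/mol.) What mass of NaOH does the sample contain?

0.6789 g

NaOH + HCl → NaCl + H2O
n(HCl) per titration = 0.02352 × 0.1804 = 4.243 × 10^-3 mol
n(NaOH) in each aliquot = 4.243 × 10^-3 mol (1:1 ratio)
n(NaOH) in the whole flask = 4.243 × 10^-3 × 100.0/25.00 = 0.01697 mol
mass of NaOH = 0.01697 × 40.00 = 0.6789 g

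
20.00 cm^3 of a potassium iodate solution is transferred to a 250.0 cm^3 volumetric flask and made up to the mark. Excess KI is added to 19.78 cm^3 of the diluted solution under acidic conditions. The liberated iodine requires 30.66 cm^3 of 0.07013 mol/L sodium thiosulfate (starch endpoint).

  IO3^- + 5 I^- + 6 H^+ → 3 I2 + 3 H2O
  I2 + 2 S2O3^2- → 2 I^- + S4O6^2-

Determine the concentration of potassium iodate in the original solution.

n(S2O3^2-) = 0.03066 × 0.07013 = 2.150 × 10^-3 mol
n(I2) = n(S2O3^2-)/2 = 1.075 × 10^-3 mol
From the 1:3 ratio, n(IO3^-) in the aliquot = 1/3 × 1.075 × 10^-3 = 3.584 × 10^-4 mol
[IO3^-]_dilute = 3.584 × 10^-4 / 0.01978 = 0.01812 mol/L
[IO3^-]_original = 0.01812 × 250.0/20.00 = 0.2265 mol/L

0.2265 mol/L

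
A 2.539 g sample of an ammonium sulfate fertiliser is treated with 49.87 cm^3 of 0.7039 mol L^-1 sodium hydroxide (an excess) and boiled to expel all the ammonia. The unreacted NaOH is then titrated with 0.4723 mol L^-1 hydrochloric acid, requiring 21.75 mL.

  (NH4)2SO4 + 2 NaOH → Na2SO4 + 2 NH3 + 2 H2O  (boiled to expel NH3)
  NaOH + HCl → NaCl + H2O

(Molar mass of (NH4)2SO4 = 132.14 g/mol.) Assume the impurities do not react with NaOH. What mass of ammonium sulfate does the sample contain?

n(NaOH) added = 0.04987 × 0.7039 = 0.03510 mol
n(HCl) used in back-titration = 0.02175 × 0.4723 = 0.01027 mol
n(NaOH) left over = 0.01027 mol (1:1 ratio)
n(NaOH) consumed by analyte = 0.03510 − 0.01027 = 0.02483 mol
From the 1:2 ratio, n((NH4)2SO4) = 1/2 × 0.02483 = 0.01242 mol
mass of (NH4)2SO4 = 0.01242 × 132.14 = 1.641 g

1.641 g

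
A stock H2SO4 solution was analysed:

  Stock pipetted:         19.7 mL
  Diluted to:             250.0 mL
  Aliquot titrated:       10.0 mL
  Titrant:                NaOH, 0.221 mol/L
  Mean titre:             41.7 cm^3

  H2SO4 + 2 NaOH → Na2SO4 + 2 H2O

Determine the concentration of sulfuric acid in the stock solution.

n(NaOH) = 0.0417 × 0.221 = 9.22 × 10^-3 mol
From the 1:2 ratio, n(H2SO4) in the aliquot = 1/2 × 9.22 × 10^-3 = 4.61 × 10^-3 mol
[H2SO4]_dilute = 4.61 × 10^-3 / 0.0100 = 0.461 mol/L
Dilution factor = 250.0 / 19.7 = 12.69
[H2SO4]_stock = 0.461 × 12.69 = 5.85 mol/L

5.85 mol/L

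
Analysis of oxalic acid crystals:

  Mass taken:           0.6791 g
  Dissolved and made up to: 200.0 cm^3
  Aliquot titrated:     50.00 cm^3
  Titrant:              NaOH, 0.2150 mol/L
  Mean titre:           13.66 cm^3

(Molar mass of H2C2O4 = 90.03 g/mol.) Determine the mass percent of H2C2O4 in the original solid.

H2C2O4 + 2 NaOH → Na2C2O4 + 2 H2O
n(NaOH) per titration = 0.01366 × 0.2150 = 2.937 × 10^-3 mol
From the 1:2 ratio, n(H2C2O4) in each aliquot = 1/2 × 2.937 × 10^-3 = 1.468 × 10^-3 mol
n(H2C2O4) in the whole flask = 1.468 × 10^-3 × 200.0/50.00 = 5.874 × 10^-3 mol
mass of H2C2O4 = 5.874 × 10^-3 × 90.03 = 0.5288 g
% H2C2O4 = 0.5288 / 0.6791 × 100 = 77.87 %

77.87 %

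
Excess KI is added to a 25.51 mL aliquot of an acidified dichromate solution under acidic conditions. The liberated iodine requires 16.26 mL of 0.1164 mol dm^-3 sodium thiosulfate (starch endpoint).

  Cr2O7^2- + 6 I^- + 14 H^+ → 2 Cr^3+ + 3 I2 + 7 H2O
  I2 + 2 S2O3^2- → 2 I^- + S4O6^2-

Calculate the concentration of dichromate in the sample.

0.01237 mol/L

n(S2O3^2-) = 0.01626 × 0.1164 = 1.893 × 10^-3 mol
n(I2) = n(S2O3^2-)/2 = 9.463 × 10^-4 mol
From the 1:3 ratio, n(Cr2O7^2-) in the aliquot = 1/3 × 9.463 × 10^-4 = 3.154 × 10^-4 mol
[Cr2O7^2-] = 3.154 × 10^-4 / 0.02551 = 0.01237 mol/L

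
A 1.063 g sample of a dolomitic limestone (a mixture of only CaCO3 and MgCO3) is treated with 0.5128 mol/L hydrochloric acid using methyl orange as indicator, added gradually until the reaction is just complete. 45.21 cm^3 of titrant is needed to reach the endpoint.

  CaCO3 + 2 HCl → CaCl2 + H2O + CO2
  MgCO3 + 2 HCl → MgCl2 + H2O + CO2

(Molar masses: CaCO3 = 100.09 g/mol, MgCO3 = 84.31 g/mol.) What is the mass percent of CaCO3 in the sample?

51.13 %

n(HCl) = 0.04521 × 0.5128 = 0.02318 mol
Let x = n(CaCO3), y = n(MgCO3).
Titrant: 2x + 2y = 0.02318;  mass: 100.09x + 84.31y = 1.063
Solving, x = 5.430 × 10^-3 mol, y = 6.161 × 10^-3 mol
mass of CaCO3 = 5.430 × 10^-3 × 100.09 = 0.5435 g
% CaCO3 = 0.5435 / 1.063 × 100 = 51.13 %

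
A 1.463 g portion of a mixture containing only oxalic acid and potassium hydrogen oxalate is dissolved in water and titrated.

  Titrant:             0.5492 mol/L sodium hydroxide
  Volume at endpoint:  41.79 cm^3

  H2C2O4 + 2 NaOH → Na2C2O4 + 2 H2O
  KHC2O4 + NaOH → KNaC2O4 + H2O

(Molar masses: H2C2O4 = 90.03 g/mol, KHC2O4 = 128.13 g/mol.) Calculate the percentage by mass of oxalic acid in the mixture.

n(NaOH) = 0.04179 × 0.5492 = 0.02295 mol
Let x = n(H2C2O4), y = n(KHC2O4).
Titrant: 2x + 1y = 0.02295;  mass: 90.03x + 128.13y = 1.463
Solving, x = 8.890 × 10^-3 mol, y = 5.172 × 10^-3 mol
mass of H2C2O4 = 8.890 × 10^-3 × 90.03 = 0.8003 g
% H2C2O4 = 0.8003 / 1.463 × 100 = 54.70 %

54.70 %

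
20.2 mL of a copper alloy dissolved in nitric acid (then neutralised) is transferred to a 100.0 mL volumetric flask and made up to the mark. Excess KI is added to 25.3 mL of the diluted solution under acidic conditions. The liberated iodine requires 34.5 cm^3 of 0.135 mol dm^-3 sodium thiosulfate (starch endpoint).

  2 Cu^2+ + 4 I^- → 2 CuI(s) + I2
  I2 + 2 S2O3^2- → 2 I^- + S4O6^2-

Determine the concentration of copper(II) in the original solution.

0.911 mol/L

n(S2O3^2-) = 0.0345 × 0.135 = 4.66 × 10^-3 mol
n(I2) = n(S2O3^2-)/2 = 2.33 × 10^-3 mol
From the 2:1 ratio, n(Cu2+) in the aliquot = 2/1 × 2.33 × 10^-3 = 4.66 × 10^-3 mol
[Cu2+]_dilute = 4.66 × 10^-3 / 0.0253 = 0.184 mol/L
[Cu2+]_original = 0.184 × 100.0/20.2 = 0.911 mol/L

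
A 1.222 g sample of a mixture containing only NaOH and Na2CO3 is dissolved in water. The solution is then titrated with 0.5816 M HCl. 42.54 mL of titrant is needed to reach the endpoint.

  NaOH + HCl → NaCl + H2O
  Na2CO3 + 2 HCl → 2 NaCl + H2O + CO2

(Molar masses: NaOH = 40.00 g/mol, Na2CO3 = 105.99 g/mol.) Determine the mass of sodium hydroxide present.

n(HCl) = 0.04254 × 0.5816 = 0.02474 mol
Let x = n(NaOH), y = n(Na2CO3).
Titrant: 1x + 2y = 0.02474;  mass: 40.00x + 105.99y = 1.222
Solving, x = 6.861 × 10^-3 mol, y = 8.940 × 10^-3 mol
mass of NaOH = 6.861 × 10^-3 × 40.00 = 0.2745 g

0.2745 g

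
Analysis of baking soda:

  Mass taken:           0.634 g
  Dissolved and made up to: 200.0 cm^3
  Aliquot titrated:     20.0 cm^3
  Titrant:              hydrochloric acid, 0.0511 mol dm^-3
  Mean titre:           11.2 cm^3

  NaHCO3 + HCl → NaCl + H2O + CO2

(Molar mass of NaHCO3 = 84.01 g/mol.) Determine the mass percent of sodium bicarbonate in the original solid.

75.8 %

n(HCl) per titration = 0.0112 × 0.0511 = 5.72 × 10^-4 mol
n(NaHCO3) in each aliquot = 5.72 × 10^-4 mol (1:1 ratio)
n(NaHCO3) in the whole flask = 5.72 × 10^-4 × 200.0/20.0 = 5.72 × 10^-3 mol
mass of NaHCO3 = 5.72 × 10^-3 × 84.01 = 0.481 g
% NaHCO3 = 0.481 / 0.634 × 100 = 75.8 %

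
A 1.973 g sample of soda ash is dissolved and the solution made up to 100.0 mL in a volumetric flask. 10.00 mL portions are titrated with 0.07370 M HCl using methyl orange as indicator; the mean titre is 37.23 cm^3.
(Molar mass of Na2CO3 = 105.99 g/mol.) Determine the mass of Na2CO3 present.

Na2CO3 + 2 HCl → 2 NaCl + H2O + CO2
n(HCl) per titration = 0.03723 × 0.07370 = 2.744 × 10^-3 mol
From the 1:2 ratio, n(Na2CO3) in each aliquot = 1/2 × 2.744 × 10^-3 = 1.372 × 10^-3 mol
n(Na2CO3) in the whole flask = 1.372 × 10^-3 × 100.0/10.00 = 0.01372 mol
mass of Na2CO3 = 0.01372 × 105.99 = 1.454 g

1.454 g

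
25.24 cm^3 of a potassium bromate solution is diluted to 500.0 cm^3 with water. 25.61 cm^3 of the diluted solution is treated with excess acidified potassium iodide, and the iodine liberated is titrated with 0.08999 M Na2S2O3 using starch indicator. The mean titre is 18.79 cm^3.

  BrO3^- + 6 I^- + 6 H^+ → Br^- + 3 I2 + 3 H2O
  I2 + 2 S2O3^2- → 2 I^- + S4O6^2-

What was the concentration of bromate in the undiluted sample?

n(S2O3^2-) = 0.01879 × 0.08999 = 1.691 × 10^-3 mol
n(I2) = n(S2O3^2-)/2 = 8.455 × 10^-4 mol
From the 1:3 ratio, n(BrO3^-) in the aliquot = 1/3 × 8.455 × 10^-4 = 2.818 × 10^-4 mol
[BrO3^-]_dilute = 2.818 × 10^-4 / 0.02561 = 0.01100 mol/L
[BrO3^-]_original = 0.01100 × 500.0/25.24 = 0.2180 mol/L

0.2180 M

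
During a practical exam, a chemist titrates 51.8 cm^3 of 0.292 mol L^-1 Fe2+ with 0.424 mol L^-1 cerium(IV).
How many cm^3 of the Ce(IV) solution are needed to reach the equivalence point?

Ce^4+ + Fe^2+ → Ce^3+ + Fe^3+
n(Fe2+) = 0.0518 L × 0.292 mol/L = 0.0151 mol
n(Ce4+) = 0.0151 mol (1:1 stoichiometry)
V(Ce4+) = 0.0151 mol / 0.424 mol/L = 0.0357 L = 35.7 mL

35.7 mL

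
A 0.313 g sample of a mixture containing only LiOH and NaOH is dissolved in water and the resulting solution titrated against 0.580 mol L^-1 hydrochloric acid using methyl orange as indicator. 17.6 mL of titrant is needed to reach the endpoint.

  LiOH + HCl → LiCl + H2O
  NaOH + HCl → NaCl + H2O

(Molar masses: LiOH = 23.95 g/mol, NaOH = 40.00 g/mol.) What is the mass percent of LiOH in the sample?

45.4 %

n(HCl) = 0.0176 × 0.580 = 0.0102 mol
Let x = n(LiOH), y = n(NaOH).
Titrant: 1x + 1y = 0.0102;  mass: 23.95x + 40.00y = 0.313
Solving, x = 5.94 × 10^-3 mol, y = 4.27 × 10^-3 mol
mass of LiOH = 5.94 × 10^-3 × 23.95 = 0.142 g
% LiOH = 0.142 / 0.313 × 100 = 45.4 %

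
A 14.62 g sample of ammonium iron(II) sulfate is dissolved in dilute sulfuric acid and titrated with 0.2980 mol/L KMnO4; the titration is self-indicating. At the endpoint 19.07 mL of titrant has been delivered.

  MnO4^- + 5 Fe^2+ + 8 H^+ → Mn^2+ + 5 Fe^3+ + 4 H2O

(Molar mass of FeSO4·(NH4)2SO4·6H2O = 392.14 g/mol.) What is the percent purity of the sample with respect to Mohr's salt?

76.21 %

n(KMnO4) = 0.01907 L × 0.2980 mol/L = 5.683 × 10^-3 mol
From the 5:1 ratio, n(FeSO4·(NH4)2SO4·6H2O) = 5/1 × 5.683 × 10^-3 = 0.02841 mol
mass of FeSO4·(NH4)2SO4·6H2O = 0.02841 × 392.14 g/mol = 11.14 g
% FeSO4·(NH4)2SO4·6H2O = 11.14 / 14.62 × 100 = 76.21 %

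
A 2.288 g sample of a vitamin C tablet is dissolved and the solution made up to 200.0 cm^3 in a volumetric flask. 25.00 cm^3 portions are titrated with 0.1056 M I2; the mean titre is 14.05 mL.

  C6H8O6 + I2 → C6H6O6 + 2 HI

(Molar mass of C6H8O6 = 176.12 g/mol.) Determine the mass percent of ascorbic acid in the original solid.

n(I2) per titration = 0.01405 × 0.1056 = 1.484 × 10^-3 mol
n(C6H8O6) in each aliquot = 1.484 × 10^-3 mol (1:1 ratio)
n(C6H8O6) in the whole flask = 1.484 × 10^-3 × 200.0/25.00 = 0.01187 mol
mass of C6H8O6 = 0.01187 × 176.12 = 2.090 g
% C6H8O6 = 2.090 / 2.288 × 100 = 91.37 %

91.37 %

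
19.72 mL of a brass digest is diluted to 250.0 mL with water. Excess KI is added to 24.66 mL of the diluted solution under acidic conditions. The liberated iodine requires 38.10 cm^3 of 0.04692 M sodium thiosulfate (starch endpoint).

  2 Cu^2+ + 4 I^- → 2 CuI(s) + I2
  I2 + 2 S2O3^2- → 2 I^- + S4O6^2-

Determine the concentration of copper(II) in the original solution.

n(S2O3^2-) = 0.03810 × 0.04692 = 1.788 × 10^-3 mol
n(I2) = n(S2O3^2-)/2 = 8.938 × 10^-4 mol
From the 2:1 ratio, n(Cu2+) in the aliquot = 2/1 × 8.938 × 10^-4 = 1.788 × 10^-3 mol
[Cu2+]_dilute = 1.788 × 10^-3 / 0.02466 = 0.07249 mol/L
[Cu2+]_original = 0.07249 × 250.0/19.72 = 0.9190 mol/L

0.9190 M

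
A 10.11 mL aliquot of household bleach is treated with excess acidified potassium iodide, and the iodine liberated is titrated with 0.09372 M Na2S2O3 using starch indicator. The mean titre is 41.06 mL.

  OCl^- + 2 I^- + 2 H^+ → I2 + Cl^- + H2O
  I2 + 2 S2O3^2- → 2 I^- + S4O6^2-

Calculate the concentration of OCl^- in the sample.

n(S2O3^2-) = 0.04106 × 0.09372 = 3.848 × 10^-3 mol
n(I2) = n(S2O3^2-)/2 = 1.924 × 10^-3 mol
n(OCl^-) in the aliquot = 1.924 × 10^-3 mol (1:1 ratio)
[OCl^-] = 1.924 × 10^-3 / 0.01011 = 0.1903 mol/L

0.1903 M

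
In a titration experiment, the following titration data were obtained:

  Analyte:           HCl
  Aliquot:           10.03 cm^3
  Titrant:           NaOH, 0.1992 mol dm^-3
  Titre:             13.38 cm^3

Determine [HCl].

HCl + NaOH → NaCl + H2O
n(NaOH) = 0.01338 L × 0.1992 mol/L = 2.665 × 10^-3 mol
n(HCl) = 2.665 × 10^-3 mol (1:1 mole ratio)
[HCl] = 2.665 × 10^-3 mol / 0.01003 L = 0.2657 mol/L

0.2657 mol/L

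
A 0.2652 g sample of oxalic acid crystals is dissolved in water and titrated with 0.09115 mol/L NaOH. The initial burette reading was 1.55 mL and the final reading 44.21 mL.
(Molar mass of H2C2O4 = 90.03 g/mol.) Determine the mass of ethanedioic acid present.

H2C2O4 + 2 NaOH → Na2C2O4 + 2 H2O
n(NaOH) = 0.04266 L × 0.09115 mol/L = 3.888 × 10^-3 mol
From the 1:2 ratio, n(H2C2O4) = 1/2 × 3.888 × 10^-3 = 1.944 × 10^-3 mol
mass of H2C2O4 = 1.944 × 10^-3 × 90.03 g/mol = 0.1750 g

0.1750 g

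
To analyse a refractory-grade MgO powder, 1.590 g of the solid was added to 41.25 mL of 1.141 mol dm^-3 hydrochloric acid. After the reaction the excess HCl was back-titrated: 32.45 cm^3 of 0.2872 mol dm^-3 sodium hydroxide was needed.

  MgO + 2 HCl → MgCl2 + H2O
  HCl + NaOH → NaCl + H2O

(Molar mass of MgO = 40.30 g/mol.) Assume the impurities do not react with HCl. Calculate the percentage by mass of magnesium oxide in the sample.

47.84 %

n(HCl) added = 0.04125 × 1.141 = 0.04707 mol
n(NaOH) used in back-titration = 0.03245 × 0.2872 = 9.320 × 10^-3 mol
n(HCl) left over = 9.320 × 10^-3 mol (1:1 ratio)
n(HCl) consumed by analyte = 0.04707 − 9.320 × 10^-3 = 0.03775 mol
From the 1:2 ratio, n(MgO) = 1/2 × 0.03775 = 0.01887 mol
mass of MgO = 0.01887 × 40.30 = 0.7606 g
% MgO = 0.7606 / 1.590 × 100 = 47.84 %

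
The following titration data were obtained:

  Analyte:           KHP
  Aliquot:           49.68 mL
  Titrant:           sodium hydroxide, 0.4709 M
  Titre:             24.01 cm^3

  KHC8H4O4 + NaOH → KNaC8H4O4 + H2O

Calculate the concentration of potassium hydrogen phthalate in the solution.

0.2276 M

n(NaOH) = 0.02401 L × 0.4709 mol/L = 0.01131 mol
n(KHC8H4O4) = 0.01131 mol (1:1 mole ratio)
[KHC8H4O4] = 0.01131 mol / 0.04968 L = 0.2276 mol/L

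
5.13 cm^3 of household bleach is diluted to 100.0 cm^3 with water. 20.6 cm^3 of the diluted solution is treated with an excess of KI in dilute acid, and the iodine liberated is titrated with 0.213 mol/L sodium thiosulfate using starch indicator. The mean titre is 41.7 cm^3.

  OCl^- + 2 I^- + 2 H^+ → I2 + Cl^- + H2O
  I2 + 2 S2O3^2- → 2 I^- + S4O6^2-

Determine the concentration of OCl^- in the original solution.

n(S2O3^2-) = 0.0417 × 0.213 = 8.88 × 10^-3 mol
n(I2) = n(S2O3^2-)/2 = 4.44 × 10^-3 mol
n(OCl^-) in the aliquot = 4.44 × 10^-3 mol (1:1 ratio)
[OCl^-]_dilute = 4.44 × 10^-3 / 0.0206 = 0.216 mol/L
[OCl^-]_original = 0.216 × 100.0/5.13 = 4.20 mol/L

4.20 mol/L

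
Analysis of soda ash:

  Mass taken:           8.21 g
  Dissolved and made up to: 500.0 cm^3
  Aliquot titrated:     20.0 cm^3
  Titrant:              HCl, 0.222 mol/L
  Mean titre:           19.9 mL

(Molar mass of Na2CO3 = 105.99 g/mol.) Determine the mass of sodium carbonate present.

Na2CO3 + 2 HCl → 2 NaCl + H2O + CO2
n(HCl) per titration = 0.0199 × 0.222 = 4.42 × 10^-3 mol
From the 1:2 ratio, n(Na2CO3) in each aliquot = 1/2 × 4.42 × 10^-3 = 2.21 × 10^-3 mol
n(Na2CO3) in the whole flask = 2.21 × 10^-3 × 500.0/20.0 = 0.0552 mol
mass of Na2CO3 = 0.0552 × 105.99 = 5.85 g

5.85 g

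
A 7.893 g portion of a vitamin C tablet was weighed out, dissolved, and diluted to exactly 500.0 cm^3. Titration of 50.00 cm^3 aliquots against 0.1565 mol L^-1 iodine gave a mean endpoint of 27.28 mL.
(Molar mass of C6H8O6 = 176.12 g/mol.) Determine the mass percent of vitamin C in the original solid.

C6H8O6 + I2 → C6H6O6 + 2 HI
n(I2) per titration = 0.02728 × 0.1565 = 4.269 × 10^-3 mol
n(C6H8O6) in each aliquot = 4.269 × 10^-3 mol (1:1 ratio)
n(C6H8O6) in the whole flask = 4.269 × 10^-3 × 500.0/50.00 = 0.04269 mol
mass of C6H8O6 = 0.04269 × 176.12 = 7.519 g
% C6H8O6 = 7.519 / 7.893 × 100 = 95.26 %

95.26 %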